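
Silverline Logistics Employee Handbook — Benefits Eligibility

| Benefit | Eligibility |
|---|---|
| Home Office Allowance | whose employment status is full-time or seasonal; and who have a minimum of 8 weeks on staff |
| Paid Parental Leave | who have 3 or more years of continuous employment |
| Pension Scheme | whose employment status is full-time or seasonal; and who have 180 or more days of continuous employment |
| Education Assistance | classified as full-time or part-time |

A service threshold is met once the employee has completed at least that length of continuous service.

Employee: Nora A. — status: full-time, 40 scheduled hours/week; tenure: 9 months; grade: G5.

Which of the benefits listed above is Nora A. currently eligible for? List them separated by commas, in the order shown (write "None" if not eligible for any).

Home Office Allowance — status full-time ✓; service 9 months ≥ 8 weeks (≈56 days) ✓ → eligible.
Paid Parental Leave — service 9 months < 3 years (≈1095 days) ✗ → not eligible.
Pension Scheme — status full-time ✓; service 9 months ≥ 180 days ✓ → eligible.
Education Assistance — status full-time ✓ → eligible.

Home Office Allowance, Pension Scheme, Education Assistance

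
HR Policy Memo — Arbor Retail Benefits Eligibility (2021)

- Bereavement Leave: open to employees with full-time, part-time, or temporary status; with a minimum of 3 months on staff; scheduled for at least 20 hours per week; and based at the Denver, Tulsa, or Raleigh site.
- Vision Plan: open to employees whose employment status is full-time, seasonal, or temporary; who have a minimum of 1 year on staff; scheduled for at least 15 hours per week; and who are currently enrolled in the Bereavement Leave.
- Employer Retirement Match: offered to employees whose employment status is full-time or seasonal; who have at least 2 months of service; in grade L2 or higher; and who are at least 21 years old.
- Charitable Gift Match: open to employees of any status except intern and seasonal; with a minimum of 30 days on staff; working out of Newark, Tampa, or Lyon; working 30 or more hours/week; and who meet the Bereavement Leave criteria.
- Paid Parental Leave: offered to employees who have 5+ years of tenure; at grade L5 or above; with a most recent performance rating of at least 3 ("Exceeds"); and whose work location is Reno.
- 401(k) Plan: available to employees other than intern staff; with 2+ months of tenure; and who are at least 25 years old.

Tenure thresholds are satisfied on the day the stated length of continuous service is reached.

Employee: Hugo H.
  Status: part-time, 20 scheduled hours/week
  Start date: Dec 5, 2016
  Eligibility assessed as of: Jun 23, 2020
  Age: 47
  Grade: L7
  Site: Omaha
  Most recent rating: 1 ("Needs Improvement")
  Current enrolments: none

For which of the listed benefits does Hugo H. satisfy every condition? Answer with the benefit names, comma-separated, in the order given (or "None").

401(k) Plan

Service from Dec 5, 2016 to Jun 23, 2020: 1296 days.
Bereavement Leave — status part-time ✓; service 1296 days ≥ 3 months (≈90 days) ✓; 20 hrs/wk ≥ 20 ✓; site Omaha ✗ (not Denver, Tulsa, or Raleigh) → not eligible.
Vision Plan — status part-time ✗ (requires full-time, seasonal, or temporary) → not eligible.
Employer Retirement Match — status part-time ✗ (requires full-time or seasonal) → not eligible.
Charitable Gift Match — status part-time ✓ (not excluded); service 1296 days ≥ 30 days ✓; site Omaha ✗ (not Newark, Tampa, or Lyon) → not eligible.
Paid Parental Leave — service 1296 days < 5 years (≈1825 days) ✗ → not eligible.
401(k) Plan — status part-time ✓ (not excluded); service 1296 days ≥ 2 months (≈60 days) ✓; age 47 ≥ 25 ✓ → eligible.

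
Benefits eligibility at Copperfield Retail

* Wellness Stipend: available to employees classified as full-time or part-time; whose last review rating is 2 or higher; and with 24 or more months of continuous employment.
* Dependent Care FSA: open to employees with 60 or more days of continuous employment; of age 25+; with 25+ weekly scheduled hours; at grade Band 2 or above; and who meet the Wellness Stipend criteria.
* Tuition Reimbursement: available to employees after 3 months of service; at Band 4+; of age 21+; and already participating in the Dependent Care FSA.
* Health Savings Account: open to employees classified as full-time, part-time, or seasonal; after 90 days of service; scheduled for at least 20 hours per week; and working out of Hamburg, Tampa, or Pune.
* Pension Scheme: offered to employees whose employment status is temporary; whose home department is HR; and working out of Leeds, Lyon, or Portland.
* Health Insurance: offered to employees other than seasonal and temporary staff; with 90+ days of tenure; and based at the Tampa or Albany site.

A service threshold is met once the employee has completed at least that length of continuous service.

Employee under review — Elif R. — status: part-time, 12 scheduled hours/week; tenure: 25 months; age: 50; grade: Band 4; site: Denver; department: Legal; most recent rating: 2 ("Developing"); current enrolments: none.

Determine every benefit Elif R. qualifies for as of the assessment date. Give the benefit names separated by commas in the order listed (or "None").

Wellness Stipend — status part-time ✓; rating 2 ≥ 2 ✓; service 25 months ≥ 24 months ✓ → eligible.
Dependent Care FSA — service 25 months ≥ 60 days ✓; age 50 ≥ 25 ✓; 12 hrs/wk < 25 ✗ → not eligible.
Tuition Reimbursement — service 25 months ≥ 3 months ✓; grade Band 4 ≥ Band 4 ✓; age 50 ≥ 21 ✓; not enrolled in Dependent Care FSA ✗ → not eligible.
Health Savings Account — status part-time ✓; service 25 months ≥ 90 days ✓; 12 hrs/wk < 20 ✗ → not eligible.
Pension Scheme — status part-time ✗ (requires temporary) → not eligible.
Health Insurance — status part-time ✓ (not excluded); service 25 months ≥ 90 days ✓; site Denver ✗ (not Tampa or Albany) → not eligible.

Wellness Stipend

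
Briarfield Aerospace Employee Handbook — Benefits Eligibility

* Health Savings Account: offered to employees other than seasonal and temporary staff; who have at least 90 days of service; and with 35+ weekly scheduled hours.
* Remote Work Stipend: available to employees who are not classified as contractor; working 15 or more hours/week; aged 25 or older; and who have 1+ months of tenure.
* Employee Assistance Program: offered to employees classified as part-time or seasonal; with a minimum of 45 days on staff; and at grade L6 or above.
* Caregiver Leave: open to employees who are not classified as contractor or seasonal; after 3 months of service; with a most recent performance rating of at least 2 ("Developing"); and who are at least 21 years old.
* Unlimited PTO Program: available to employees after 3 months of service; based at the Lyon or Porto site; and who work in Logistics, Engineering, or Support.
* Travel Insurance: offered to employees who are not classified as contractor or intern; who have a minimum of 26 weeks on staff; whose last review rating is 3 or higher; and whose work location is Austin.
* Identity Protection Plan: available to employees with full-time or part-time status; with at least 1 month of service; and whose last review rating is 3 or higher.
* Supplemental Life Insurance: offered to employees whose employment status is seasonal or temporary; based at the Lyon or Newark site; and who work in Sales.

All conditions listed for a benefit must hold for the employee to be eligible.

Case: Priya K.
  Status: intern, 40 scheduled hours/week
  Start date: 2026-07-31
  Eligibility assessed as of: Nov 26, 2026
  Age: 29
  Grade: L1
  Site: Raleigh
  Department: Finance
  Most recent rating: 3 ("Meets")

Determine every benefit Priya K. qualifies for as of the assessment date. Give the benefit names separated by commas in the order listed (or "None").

Service from 2026-07-31 to Nov 26, 2026: 118 days.
Health Savings Account — status intern ✓ (not excluded); service 118 days ≥ 90 days ✓; 40 hrs/wk ≥ 35 ✓ → eligible.
Remote Work Stipend — status intern ✓ (not excluded); 40 hrs/wk ≥ 15 ✓; age 29 ≥ 25 ✓; service 118 days ≥ 1 month (≈30 days) ✓ → eligible.
Employee Assistance Program — status intern ✗ (requires part-time or seasonal) → not eligible.
Caregiver Leave — status intern ✓ (not excluded); service 118 days ≥ 3 months (≈90 days) ✓; rating 3 ≥ 2 ✓; age 29 ≥ 21 ✓ → eligible.
Unlimited PTO Program — service 118 days ≥ 3 months (≈90 days) ✓; site Raleigh ✗ (not Lyon or Porto) → not eligible.
Travel Insurance — status intern ✗ (excluded) → not eligible.
Identity Protection Plan — status intern ✗ (requires full-time or part-time) → not eligible.
Supplemental Life Insurance — status intern ✗ (requires seasonal or temporary) → not eligible.

Health Savings Account, Remote Work Stipend, Caregiver Leave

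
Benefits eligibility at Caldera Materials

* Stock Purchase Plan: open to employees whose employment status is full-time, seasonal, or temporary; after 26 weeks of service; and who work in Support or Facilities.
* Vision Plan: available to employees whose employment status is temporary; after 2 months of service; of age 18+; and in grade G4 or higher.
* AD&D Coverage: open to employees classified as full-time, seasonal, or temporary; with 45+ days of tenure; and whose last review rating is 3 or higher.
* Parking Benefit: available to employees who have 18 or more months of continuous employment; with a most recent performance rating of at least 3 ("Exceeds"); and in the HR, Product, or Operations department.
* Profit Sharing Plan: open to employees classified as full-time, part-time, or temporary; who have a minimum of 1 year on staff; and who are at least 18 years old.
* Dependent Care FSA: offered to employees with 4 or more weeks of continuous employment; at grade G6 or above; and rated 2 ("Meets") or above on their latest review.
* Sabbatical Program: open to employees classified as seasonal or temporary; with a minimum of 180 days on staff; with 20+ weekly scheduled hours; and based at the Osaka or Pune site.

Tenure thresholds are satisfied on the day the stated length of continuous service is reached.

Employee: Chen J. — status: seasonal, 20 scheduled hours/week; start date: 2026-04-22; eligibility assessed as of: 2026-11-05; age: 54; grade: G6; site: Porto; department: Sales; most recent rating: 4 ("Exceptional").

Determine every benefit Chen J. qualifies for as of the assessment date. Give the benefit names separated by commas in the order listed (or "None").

AD&D Coverage, Dependent Care FSA

Service from 2026-04-22 to 2026-11-05: 197 days.
Stock Purchase Plan — status seasonal ✓; service 197 days ≥ 26 weeks (≈182 days) ✓; dept Sales ✗ → not eligible.
Vision Plan — status seasonal ✗ (requires temporary) → not eligible.
AD&D Coverage — status seasonal ✓; service 197 days ≥ 45 days ✓; rating 4 ≥ 3 ✓ → eligible.
Parking Benefit — service 197 days < 18 months (≈540 days) ✗ → not eligible.
Profit Sharing Plan — status seasonal ✗ (requires full-time, part-time, or temporary) → not eligible.
Dependent Care FSA — service 197 days ≥ 4 weeks (≈28 days) ✓; grade G6 ≥ G6 ✓; rating 4 ≥ 2 ✓ → eligible.
Sabbatical Program — status seasonal ✓; service 197 days ≥ 180 days ✓; 20 hrs/wk ≥ 20 ✓; site Porto ✗ (not Osaka or Pune) → not eligible.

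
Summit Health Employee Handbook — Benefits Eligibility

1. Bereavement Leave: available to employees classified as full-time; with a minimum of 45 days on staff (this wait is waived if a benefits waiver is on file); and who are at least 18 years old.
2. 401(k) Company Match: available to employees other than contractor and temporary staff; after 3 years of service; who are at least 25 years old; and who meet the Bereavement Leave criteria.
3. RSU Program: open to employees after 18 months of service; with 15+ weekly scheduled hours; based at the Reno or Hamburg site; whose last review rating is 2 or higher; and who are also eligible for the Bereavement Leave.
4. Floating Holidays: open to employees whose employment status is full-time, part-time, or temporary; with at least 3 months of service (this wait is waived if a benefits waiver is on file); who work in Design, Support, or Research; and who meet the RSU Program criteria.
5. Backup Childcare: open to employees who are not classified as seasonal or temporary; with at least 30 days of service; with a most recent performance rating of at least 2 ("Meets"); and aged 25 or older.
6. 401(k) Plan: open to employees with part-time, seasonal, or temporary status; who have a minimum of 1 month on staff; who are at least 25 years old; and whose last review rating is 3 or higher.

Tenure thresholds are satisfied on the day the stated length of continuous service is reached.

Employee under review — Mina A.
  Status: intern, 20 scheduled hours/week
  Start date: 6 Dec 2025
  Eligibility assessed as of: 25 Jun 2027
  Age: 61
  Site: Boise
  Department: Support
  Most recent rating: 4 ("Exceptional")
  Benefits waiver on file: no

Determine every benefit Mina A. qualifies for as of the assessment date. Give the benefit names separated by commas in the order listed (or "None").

Service from 6 Dec 2025 to 25 Jun 2027: 566 days.
Bereavement Leave — status intern ✗ (requires full-time) → not eligible.
401(k) Company Match — status intern ✓ (not excluded); service 566 days < 3 years (≈1095 days) ✗ → not eligible.
RSU Program — service 566 days ≥ 18 months (≈540 days) ✓; 20 hrs/wk ≥ 15 ✓; site Boise ✗ (not Reno or Hamburg) → not eligible.
Floating Holidays — status intern ✗ (requires full-time, part-time, or temporary) → not eligible.
Backup Childcare — status intern ✓ (not excluded); service 566 days ≥ 30 days ✓; rating 4 ≥ 2 ✓; age 61 ≥ 25 ✓ → eligible.
401(k) Plan — status intern ✗ (requires part-time, seasonal, or temporary) → not eligible.

Backup Childcare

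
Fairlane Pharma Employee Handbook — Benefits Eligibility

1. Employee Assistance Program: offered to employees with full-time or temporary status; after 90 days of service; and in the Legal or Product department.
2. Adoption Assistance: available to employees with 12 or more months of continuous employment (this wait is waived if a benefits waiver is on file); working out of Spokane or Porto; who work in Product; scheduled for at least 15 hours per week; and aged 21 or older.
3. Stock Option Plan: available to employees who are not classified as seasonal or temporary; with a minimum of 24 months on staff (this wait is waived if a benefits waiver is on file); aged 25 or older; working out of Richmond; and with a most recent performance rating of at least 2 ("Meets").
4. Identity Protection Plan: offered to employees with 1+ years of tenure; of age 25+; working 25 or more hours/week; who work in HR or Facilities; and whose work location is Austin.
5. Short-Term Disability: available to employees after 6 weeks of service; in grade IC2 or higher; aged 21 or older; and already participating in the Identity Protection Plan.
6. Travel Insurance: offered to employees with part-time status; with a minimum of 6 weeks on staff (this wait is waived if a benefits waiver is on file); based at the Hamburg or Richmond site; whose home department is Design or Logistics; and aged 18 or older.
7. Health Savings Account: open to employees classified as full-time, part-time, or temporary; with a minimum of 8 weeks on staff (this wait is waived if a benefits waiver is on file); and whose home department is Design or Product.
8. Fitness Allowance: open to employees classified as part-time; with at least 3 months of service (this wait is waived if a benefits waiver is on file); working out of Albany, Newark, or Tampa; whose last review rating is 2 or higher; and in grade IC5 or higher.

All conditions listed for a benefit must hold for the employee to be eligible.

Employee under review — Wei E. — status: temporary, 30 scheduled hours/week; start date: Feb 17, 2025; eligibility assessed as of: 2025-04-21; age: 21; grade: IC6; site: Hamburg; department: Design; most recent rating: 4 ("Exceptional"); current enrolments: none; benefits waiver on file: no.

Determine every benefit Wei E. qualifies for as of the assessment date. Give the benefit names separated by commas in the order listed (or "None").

Health Savings Account

Service from Feb 17, 2025 to 2025-04-21: 63 days.
Employee Assistance Program — status temporary ✓; service 63 days < 90 days ✗ → not eligible.
Adoption Assistance — no waiver, service 63 days < 12 months (≈360 days) ✗ → not eligible.
Stock Option Plan — status temporary ✗ (excluded) → not eligible.
Identity Protection Plan — service 63 days < 1 year (≈365 days) ✗ → not eligible.
Short-Term Disability — service 63 days ≥ 6 weeks (≈42 days) ✓; grade IC6 ≥ IC2 ✓; age 21 ≥ 21 ✓; not enrolled in Identity Protection Plan ✗ → not eligible.
Travel Insurance — status temporary ✗ (requires part-time) → not eligible.
Health Savings Account — status temporary ✓; no waiver, service 63 days ≥ 8 weeks (≈56 days) ✓; dept Design ✓ → eligible.
Fitness Allowance — status temporary ✗ (requires part-time) → not eligible.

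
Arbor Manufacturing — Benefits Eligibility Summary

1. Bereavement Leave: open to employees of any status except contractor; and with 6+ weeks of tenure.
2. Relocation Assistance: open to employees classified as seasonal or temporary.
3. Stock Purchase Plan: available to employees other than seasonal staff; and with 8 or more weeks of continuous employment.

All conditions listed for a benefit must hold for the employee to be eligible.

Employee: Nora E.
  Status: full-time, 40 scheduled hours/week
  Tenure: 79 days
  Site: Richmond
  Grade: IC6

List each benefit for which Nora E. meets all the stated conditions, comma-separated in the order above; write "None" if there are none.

Bereavement Leave — status full-time ✓ (not excluded); service 79 days ≥ 6 weeks (≈42 days) ✓ → eligible.
Relocation Assistance — status full-time ✗ (requires seasonal or temporary) → not eligible.
Stock Purchase Plan — status full-time ✓ (not excluded); service 79 days ≥ 8 weeks (≈56 days) ✓ → eligible.

Bereavement Leave, Stock Purchase Plan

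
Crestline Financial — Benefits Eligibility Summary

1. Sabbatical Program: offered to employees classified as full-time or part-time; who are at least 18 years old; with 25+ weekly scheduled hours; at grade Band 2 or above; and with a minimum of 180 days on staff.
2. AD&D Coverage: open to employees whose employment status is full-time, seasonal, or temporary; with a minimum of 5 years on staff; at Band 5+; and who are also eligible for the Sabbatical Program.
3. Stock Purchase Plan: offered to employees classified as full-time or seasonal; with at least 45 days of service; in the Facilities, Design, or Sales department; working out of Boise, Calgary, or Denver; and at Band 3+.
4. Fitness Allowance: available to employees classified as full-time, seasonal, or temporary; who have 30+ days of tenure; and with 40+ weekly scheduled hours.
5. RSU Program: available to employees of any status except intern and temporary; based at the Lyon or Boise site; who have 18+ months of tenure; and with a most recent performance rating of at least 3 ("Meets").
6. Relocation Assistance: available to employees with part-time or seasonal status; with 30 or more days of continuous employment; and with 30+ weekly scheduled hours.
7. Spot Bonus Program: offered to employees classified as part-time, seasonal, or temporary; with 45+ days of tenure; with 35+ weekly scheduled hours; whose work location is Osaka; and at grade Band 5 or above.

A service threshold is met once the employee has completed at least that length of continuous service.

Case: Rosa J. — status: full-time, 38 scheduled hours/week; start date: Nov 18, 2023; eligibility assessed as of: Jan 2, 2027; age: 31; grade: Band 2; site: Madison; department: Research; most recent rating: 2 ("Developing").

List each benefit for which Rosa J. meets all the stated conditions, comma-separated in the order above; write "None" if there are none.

Sabbatical Program

Service from Nov 18, 2023 to Jan 2, 2027: 1141 days.
Sabbatical Program — status full-time ✓; age 31 ≥ 18 ✓; 38 hrs/wk ≥ 25 ✓; grade Band 2 ≥ Band 2 ✓; service 1141 days ≥ 180 days ✓ → eligible.
AD&D Coverage — status full-time ✓; service 1141 days < 5 years (≈1825 days) ✗ → not eligible.
Stock Purchase Plan — status full-time ✓; service 1141 days ≥ 45 days ✓; dept Research ✗ → not eligible.
Fitness Allowance — status full-time ✓; service 1141 days ≥ 30 days ✓; 38 hrs/wk < 40 ✗ → not eligible.
RSU Program — status full-time ✓ (not excluded); site Madison ✗ (not Lyon or Boise) → not eligible.
Relocation Assistance — status full-time ✗ (requires part-time or seasonal) → not eligible.
Spot Bonus Program — status full-time ✗ (requires part-time, seasonal, or temporary) → not eligible.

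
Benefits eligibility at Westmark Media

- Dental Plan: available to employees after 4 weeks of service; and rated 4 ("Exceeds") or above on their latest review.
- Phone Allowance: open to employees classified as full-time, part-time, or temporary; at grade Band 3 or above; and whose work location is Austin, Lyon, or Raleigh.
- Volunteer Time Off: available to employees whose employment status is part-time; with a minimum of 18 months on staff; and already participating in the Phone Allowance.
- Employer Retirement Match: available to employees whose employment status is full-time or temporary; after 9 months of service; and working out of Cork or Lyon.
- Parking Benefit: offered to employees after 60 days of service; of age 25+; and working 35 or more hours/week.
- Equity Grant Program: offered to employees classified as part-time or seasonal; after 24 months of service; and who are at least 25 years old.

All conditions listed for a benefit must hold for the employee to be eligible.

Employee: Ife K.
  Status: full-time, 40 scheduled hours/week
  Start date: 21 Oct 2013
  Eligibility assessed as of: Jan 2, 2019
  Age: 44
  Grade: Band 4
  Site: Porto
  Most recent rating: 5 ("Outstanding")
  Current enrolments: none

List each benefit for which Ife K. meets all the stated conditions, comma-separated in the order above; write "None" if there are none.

Dental Plan, Parking Benefit

Service from 21 Oct 2013 to Jan 2, 2019: 1899 days.
Dental Plan — service 1899 days ≥ 4 weeks (≈28 days) ✓; rating 5 ≥ 4 ✓ → eligible.
Phone Allowance — status full-time ✓; grade Band 4 ≥ Band 3 ✓; site Porto ✗ (not Austin, Lyon, or Raleigh) → not eligible.
Volunteer Time Off — status full-time ✗ (requires part-time) → not eligible.
Employer Retirement Match — status full-time ✓; service 1899 days ≥ 9 months (≈270 days) ✓; site Porto ✗ (not Cork or Lyon) → not eligible.
Parking Benefit — service 1899 days ≥ 60 days ✓; age 44 ≥ 25 ✓; 40 hrs/wk ≥ 35 ✓ → eligible.
Equity Grant Program — status full-time ✗ (requires part-time or seasonal) → not eligible.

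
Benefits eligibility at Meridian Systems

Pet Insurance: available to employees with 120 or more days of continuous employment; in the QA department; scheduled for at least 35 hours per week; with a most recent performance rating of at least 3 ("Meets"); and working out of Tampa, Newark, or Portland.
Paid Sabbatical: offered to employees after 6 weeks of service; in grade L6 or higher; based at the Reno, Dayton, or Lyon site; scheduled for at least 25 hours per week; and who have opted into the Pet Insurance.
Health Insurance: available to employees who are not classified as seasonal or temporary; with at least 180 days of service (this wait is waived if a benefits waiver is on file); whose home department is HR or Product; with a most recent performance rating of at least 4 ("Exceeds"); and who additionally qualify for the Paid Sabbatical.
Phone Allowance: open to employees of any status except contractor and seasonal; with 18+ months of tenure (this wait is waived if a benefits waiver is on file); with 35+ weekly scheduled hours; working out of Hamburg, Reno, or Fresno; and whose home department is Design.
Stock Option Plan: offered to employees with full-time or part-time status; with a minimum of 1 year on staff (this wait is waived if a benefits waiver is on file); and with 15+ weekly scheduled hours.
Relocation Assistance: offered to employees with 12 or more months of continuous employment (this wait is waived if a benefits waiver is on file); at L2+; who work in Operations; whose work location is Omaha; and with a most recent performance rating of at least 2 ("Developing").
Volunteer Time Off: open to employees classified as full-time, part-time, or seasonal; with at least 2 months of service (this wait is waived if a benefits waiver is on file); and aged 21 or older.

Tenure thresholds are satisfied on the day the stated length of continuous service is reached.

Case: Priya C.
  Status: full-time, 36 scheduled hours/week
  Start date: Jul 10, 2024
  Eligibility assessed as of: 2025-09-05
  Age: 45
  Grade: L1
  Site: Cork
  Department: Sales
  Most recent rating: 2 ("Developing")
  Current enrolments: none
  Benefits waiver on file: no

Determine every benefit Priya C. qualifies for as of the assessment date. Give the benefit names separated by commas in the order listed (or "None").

Stock Option Plan, Volunteer Time Off

Service from Jul 10, 2024 to 2025-09-05: 422 days.
Pet Insurance — service 422 days ≥ 120 days ✓; dept Sales ✗ → not eligible.
Paid Sabbatical — service 422 days ≥ 6 weeks (≈42 days) ✓; grade L1 < L6 ✗ → not eligible.
Health Insurance — status full-time ✓ (not excluded); no waiver, service 422 days ≥ 180 days ✓; dept Sales ✗ → not eligible.
Phone Allowance — status full-time ✓ (not excluded); no waiver, service 422 days < 18 months (≈540 days) ✗ → not eligible.
Stock Option Plan — status full-time ✓; no waiver, service 422 days ≥ 1 year (≈365 days) ✓; 36 hrs/wk ≥ 15 ✓ → eligible.
Relocation Assistance — no waiver, service 422 days ≥ 12 months (≈360 days) ✓; grade L1 < L2 ✗ → not eligible.
Volunteer Time Off — status full-time ✓; no waiver, service 422 days ≥ 2 months (≈60 days) ✓; age 45 ≥ 21 ✓ → eligible.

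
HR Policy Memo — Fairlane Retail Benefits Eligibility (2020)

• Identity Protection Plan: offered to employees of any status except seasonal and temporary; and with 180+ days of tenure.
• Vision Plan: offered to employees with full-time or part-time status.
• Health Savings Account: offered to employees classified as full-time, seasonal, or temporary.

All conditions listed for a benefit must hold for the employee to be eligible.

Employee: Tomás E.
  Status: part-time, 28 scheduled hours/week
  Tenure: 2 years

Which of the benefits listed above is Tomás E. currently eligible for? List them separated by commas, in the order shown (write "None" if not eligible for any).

Identity Protection Plan — status part-time ✓ (not excluded); service 2 years ≥ 180 days ✓ → eligible.
Vision Plan — status part-time ✓ → eligible.
Health Savings Account — status part-time ✗ (requires full-time, seasonal, or temporary) → not eligible.

Identity Protection Plan, Vision Plan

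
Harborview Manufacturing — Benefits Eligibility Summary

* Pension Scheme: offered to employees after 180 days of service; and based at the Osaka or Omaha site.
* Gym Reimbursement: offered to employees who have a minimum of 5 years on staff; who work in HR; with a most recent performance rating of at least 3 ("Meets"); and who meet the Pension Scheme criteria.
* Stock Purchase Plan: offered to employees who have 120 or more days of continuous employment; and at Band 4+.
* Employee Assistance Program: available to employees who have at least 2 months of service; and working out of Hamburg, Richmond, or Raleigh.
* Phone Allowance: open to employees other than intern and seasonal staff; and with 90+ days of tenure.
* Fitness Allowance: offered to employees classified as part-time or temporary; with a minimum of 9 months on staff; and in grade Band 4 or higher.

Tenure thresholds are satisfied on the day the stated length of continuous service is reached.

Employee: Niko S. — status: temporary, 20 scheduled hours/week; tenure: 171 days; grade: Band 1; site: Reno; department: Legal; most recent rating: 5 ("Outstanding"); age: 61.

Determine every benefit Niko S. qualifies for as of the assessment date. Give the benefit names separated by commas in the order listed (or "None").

Phone Allowance

Pension Scheme — service 171 days < 180 days ✗ → not eligible.
Gym Reimbursement — service 171 days < 5 years (≈1825 days) ✗ → not eligible.
Stock Purchase Plan — service 171 days ≥ 120 days ✓; grade Band 1 < Band 4 ✗ → not eligible.
Employee Assistance Program — service 171 days ≥ 2 months (≈60 days) ✓; site Reno ✗ (not Hamburg, Richmond, or Raleigh) → not eligible.
Phone Allowance — status temporary ✓ (not excluded); service 171 days ≥ 90 days ✓ → eligible.
Fitness Allowance — status temporary ✓; service 171 days < 9 months (≈270 days) ✗ → not eligible.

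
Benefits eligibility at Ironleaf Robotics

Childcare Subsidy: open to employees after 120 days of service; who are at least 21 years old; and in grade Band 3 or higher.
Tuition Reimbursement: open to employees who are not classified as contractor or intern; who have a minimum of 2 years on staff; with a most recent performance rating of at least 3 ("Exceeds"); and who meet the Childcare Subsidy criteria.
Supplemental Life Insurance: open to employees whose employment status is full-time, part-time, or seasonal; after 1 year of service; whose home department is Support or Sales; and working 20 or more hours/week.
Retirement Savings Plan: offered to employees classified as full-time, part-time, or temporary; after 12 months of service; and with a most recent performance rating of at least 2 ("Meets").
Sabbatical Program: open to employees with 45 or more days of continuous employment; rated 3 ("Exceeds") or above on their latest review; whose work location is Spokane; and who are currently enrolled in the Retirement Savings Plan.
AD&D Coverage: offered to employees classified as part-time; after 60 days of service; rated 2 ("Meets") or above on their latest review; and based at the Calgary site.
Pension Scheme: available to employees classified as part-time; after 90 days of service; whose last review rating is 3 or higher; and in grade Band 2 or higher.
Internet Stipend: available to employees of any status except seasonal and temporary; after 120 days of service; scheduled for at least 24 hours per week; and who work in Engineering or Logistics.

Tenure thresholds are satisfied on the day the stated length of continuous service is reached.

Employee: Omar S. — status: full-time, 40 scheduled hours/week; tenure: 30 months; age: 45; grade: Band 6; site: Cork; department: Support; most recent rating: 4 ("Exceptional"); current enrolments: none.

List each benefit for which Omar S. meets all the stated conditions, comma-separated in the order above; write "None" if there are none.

Childcare Subsidy, Tuition Reimbursement, Supplemental Life Insurance, Retirement Savings Plan

Childcare Subsidy — service 30 months ≥ 120 days ✓; age 45 ≥ 21 ✓; grade Band 6 ≥ Band 3 ✓ → eligible.
Tuition Reimbursement — status full-time ✓ (not excluded); service 30 months ≥ 2 years (≈730 days) ✓; rating 4 ≥ 3 ✓; eligible for Childcare Subsidy ✓ → eligible.
Supplemental Life Insurance — status full-time ✓; service 30 months ≥ 1 year (≈365 days) ✓; dept Support ✓; 40 hrs/wk ≥ 20 ✓ → eligible.
Retirement Savings Plan — status full-time ✓; service 30 months ≥ 12 months ✓; rating 4 ≥ 2 ✓ → eligible.
Sabbatical Program — service 30 months ≥ 45 days ✓; rating 4 ≥ 3 ✓; site Cork ✗ (not Spokane) → not eligible.
AD&D Coverage — status full-time ✗ (requires part-time) → not eligible.
Pension Scheme — status full-time ✗ (requires part-time) → not eligible.
Internet Stipend — status full-time ✓ (not excluded); service 30 months ≥ 120 days ✓; 40 hrs/wk ≥ 24 ✓; dept Support ✗ → not eligible.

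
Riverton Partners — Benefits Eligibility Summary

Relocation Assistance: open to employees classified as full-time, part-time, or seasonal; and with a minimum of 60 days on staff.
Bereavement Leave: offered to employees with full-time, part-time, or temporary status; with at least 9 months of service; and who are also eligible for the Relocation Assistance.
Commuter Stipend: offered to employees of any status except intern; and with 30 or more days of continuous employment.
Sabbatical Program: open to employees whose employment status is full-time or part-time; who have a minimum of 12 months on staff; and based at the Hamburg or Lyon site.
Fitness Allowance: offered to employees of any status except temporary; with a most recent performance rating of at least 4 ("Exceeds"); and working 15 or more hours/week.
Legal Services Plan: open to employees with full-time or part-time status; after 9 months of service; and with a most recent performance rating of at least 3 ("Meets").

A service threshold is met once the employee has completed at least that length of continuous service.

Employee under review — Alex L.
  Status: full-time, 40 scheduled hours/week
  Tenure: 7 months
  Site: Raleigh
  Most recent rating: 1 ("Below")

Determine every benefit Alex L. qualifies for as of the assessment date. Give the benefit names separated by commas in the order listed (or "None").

Relocation Assistance, Commuter Stipend

Relocation Assistance — status full-time ✓; service 7 months ≥ 60 days ✓ → eligible.
Bereavement Leave — status full-time ✓; service 7 months < 9 months ✗ → not eligible.
Commuter Stipend — status full-time ✓ (not excluded); service 7 months ≥ 30 days ✓ → eligible.
Sabbatical Program — status full-time ✓; service 7 months < 12 months ✗ → not eligible.
Fitness Allowance — status full-time ✓ (not excluded); rating 1 < 4 ✗ → not eligible.
Legal Services Plan — status full-time ✓; service 7 months < 9 months ✗ → not eligible.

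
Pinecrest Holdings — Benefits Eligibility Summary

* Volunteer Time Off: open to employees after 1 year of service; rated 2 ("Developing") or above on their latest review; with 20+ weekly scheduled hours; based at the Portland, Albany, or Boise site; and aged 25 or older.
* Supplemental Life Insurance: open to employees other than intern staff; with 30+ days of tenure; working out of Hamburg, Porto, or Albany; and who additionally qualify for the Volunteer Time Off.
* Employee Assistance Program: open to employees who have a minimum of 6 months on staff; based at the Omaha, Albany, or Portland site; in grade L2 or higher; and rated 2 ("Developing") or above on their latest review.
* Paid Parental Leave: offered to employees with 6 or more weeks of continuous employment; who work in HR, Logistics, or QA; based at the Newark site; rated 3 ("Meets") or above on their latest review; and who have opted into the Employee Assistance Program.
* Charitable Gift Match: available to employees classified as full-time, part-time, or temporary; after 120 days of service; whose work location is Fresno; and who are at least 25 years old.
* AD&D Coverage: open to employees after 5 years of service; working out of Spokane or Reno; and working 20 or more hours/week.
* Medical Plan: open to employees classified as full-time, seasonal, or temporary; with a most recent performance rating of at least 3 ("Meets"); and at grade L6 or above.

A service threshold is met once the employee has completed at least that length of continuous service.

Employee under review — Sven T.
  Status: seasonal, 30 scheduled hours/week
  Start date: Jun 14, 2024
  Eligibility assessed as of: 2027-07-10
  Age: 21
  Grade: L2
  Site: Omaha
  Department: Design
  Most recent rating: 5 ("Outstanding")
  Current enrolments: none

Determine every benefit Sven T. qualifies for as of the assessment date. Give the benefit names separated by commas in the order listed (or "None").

Employee Assistance Program

Service from Jun 14, 2024 to 2027-07-10: 1121 days.
Volunteer Time Off — service 1121 days ≥ 1 year (≈365 days) ✓; rating 5 ≥ 2 ✓; 30 hrs/wk ≥ 20 ✓; site Omaha ✗ (not Portland, Albany, or Boise) → not eligible.
Supplemental Life Insurance — status seasonal ✓ (not excluded); service 1121 days ≥ 30 days ✓; site Omaha ✗ (not Hamburg, Porto, or Albany) → not eligible.
Employee Assistance Program — service 1121 days ≥ 6 months (≈180 days) ✓; site Omaha ✓; grade L2 ≥ L2 ✓; rating 5 ≥ 2 ✓ → eligible.
Paid Parental Leave — service 1121 days ≥ 6 weeks (≈42 days) ✓; dept Design ✗ → not eligible.
Charitable Gift Match — status seasonal ✗ (requires full-time, part-time, or temporary) → not eligible.
AD&D Coverage — service 1121 days < 5 years (≈1825 days) ✗ → not eligible.
Medical Plan — status seasonal ✓; rating 5 ≥ 3 ✓; grade L2 < L6 ✗ → not eligible.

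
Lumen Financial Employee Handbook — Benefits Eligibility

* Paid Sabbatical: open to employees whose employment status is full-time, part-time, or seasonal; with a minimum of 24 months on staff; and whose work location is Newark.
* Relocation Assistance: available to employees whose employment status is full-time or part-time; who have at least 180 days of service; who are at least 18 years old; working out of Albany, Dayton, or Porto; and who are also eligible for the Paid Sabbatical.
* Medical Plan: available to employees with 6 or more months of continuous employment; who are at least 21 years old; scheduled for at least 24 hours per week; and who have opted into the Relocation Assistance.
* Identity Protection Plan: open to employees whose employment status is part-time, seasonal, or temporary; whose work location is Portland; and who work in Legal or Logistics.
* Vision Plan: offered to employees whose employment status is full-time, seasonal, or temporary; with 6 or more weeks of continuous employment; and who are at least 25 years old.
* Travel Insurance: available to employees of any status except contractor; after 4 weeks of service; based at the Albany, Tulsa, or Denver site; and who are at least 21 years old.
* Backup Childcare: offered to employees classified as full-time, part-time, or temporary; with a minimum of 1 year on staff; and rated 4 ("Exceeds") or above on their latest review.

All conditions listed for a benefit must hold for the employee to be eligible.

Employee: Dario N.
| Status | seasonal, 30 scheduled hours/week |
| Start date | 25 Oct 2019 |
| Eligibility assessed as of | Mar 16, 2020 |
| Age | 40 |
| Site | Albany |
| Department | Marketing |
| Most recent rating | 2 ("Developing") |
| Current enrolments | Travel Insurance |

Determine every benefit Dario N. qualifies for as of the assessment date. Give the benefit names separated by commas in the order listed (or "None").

Vision Plan, Travel Insurance

Service from 25 Oct 2019 to Mar 16, 2020: 143 days.
Paid Sabbatical — status seasonal ✓; service 143 days < 24 months (≈720 days) ✗ → not eligible.
Relocation Assistance — status seasonal ✗ (requires full-time or part-time) → not eligible.
Medical Plan — service 143 days < 6 months (≈180 days) ✗ → not eligible.
Identity Protection Plan — status seasonal ✓; site Albany ✗ (not Portland) → not eligible.
Vision Plan — status seasonal ✓; service 143 days ≥ 6 weeks (≈42 days) ✓; age 40 ≥ 25 ✓ → eligible.
Travel Insurance — status seasonal ✓ (not excluded); service 143 days ≥ 4 weeks (≈28 days) ✓; site Albany ✓; age 40 ≥ 21 ✓ → eligible.
Backup Childcare — status seasonal ✗ (requires full-time, part-time, or temporary) → not eligible.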